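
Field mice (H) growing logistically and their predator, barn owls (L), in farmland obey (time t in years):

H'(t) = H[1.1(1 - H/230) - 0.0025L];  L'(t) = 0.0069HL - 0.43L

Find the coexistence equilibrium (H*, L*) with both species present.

From dL/dt = 0 with L > 0: 0.0069H* = 0.43, so H* = 62.3.
Substitute into dH/dt = 0: 1.1(1 - 62.3/230) = 0.0025L*.
The bracket is 0.729, giving L* = 0.802/0.0025 = 321.

H* ≈ 62.3, L* ≈ 321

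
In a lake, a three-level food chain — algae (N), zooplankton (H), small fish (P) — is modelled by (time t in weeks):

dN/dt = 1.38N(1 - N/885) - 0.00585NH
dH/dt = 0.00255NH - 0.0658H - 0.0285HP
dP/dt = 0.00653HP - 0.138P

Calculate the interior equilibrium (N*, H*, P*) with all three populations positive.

N* ≈ 806, H* ≈ 21.1, P* ≈ 69.8

From dP/dt = 0: 0.00653H* = 0.138, so H* = 21.1.
From dN/dt = 0: 1.38(1 - N*/885) = 0.00585·21.1, giving N* = 885·(1 - 0.0896) = 806.
From dH/dt = 0: 0.00255·806 - 0.0658 = 0.0285P*, so P* = 1.99/0.0285 = 69.8.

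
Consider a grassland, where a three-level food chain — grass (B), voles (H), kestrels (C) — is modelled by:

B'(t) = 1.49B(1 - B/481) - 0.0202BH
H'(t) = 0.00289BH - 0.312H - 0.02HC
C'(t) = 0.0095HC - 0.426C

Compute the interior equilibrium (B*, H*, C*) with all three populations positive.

From dC/dt = 0: 0.0095H* = 0.426, so H* = 44.8.
From dB/dt = 0: 1.49(1 - B*/481) = 0.0202·44.8, giving B* = 481·(1 - 0.608) = 189.
From dH/dt = 0: 0.00289·189 - 0.312 = 0.02C*, so C* = 0.233/0.02 = 11.7.

B* ≈ 189, H* ≈ 44.8, C* ≈ 11.7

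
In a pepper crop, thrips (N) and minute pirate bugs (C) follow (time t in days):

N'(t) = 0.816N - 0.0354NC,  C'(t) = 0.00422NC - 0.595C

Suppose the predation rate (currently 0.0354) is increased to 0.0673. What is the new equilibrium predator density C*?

C* ≈ 12.1

At the interior fixed point, setting dN/dt = 0 with N > 0 fixes C* = (prey growth rate)/(NC coefficient) — independent of the other coefficients.
With the change, C* = 0.816/0.0673 = 12.1; it falls from 23.1.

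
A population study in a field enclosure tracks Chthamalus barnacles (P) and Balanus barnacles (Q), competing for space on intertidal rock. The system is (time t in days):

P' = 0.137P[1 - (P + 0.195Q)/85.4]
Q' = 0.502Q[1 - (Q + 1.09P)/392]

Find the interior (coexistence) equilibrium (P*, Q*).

Setting both brackets to zero gives the nullclines P + 0.195Q = 85.4 and 1.09P + Q = 392.
Substituting Q = 392 - 1.09P into the first: P(1 - 0.195·1.09) = 85.4 - 0.195·392.
So P* = 8.96/0.787 = 11.4, and then Q* = 392 - 1.09·11.4 = 380.

P* ≈ 11.4, Q* ≈ 380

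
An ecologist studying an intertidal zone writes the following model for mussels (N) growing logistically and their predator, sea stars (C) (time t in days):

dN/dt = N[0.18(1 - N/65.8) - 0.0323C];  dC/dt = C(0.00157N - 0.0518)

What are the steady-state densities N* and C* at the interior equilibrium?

N* ≈ 33, C* ≈ 2.78

From dC/dt = 0 with C > 0: 0.00157N* = 0.0518, so N* = 33.
Substitute into dN/dt = 0: 0.18(1 - 33/65.8) = 0.0323C*.
The bracket is 0.499, giving C* = 0.0897/0.0323 = 2.78.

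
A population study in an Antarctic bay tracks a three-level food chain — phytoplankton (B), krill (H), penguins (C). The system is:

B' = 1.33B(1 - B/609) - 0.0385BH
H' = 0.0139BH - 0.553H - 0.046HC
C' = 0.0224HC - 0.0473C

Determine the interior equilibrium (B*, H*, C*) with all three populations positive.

From dC/dt = 0: 0.0224H* = 0.0473, so H* = 2.11.
From dB/dt = 0: 1.33(1 - B*/609) = 0.0385·2.11, giving B* = 609·(1 - 0.0611) = 572.
From dH/dt = 0: 0.0139·572 - 0.553 = 0.046C*, so C* = 7.39/0.046 = 161.

B* ≈ 572, H* ≈ 2.11, C* ≈ 161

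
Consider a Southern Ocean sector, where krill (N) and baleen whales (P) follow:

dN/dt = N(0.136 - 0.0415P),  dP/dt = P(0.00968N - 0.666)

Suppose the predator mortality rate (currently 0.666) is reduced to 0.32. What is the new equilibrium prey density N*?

At the interior fixed point, setting dP/dt = 0 with P > 0 fixes N* = (predator death rate)/(NP coefficient) — independent of the other coefficients.
With the change, N* = 0.32/0.00968 = 33.1; it falls from 68.8.

N* ≈ 33.1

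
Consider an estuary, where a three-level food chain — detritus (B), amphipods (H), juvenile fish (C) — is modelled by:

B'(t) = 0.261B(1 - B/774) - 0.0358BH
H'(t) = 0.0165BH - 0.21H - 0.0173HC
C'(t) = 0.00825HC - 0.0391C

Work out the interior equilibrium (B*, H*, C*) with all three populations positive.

From dC/dt = 0: 0.00825H* = 0.0391, so H* = 4.74.
From dB/dt = 0: 0.261(1 - B*/774) = 0.0358·4.74, giving B* = 774·(1 - 0.65) = 271.
From dH/dt = 0: 0.0165·271 - 0.21 = 0.0173C*, so C* = 4.26/0.0173 = 246.

B* ≈ 271, H* ≈ 4.74, C* ≈ 246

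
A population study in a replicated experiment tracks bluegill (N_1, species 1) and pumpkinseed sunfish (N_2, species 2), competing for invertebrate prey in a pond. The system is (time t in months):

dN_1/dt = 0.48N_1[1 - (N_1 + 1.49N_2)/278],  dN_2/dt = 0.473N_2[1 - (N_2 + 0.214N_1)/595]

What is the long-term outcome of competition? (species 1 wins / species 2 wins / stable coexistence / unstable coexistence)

species 2 excludes species 1

Compare the nullcline intercepts: K1/α12 = 278/1.49 = 187 < K2 = 595; K2/α21 = 595/0.214 = 2780 > K1 = 278.
Since the inequalities point opposite ways, species 2 can invade but species 1 cannot.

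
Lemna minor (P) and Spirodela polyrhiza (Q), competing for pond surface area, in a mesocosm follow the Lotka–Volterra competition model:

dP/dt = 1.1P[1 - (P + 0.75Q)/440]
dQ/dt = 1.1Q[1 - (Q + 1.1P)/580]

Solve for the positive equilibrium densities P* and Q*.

Setting both brackets to zero gives the nullclines P + 0.75Q = 440 and 1.1P + Q = 580.
Substituting Q = 580 - 1.1P into the first: P(1 - 0.75·1.1) = 440 - 0.75·580.
So P* = 5/0.175 = 28.6, and then Q* = 580 - 1.1·28.6 = 549.

P* ≈ 28.6, Q* ≈ 549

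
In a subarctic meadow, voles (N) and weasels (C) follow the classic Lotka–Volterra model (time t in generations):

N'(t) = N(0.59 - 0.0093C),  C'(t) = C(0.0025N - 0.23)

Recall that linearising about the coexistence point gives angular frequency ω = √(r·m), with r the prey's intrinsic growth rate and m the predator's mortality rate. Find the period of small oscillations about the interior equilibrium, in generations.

T ≈ 17.1 generations

Here r = 0.59 and m = 0.23, so r·m = 0.136.
ω = √0.136 = 0.368 per generation, hence T = 2π/ω ≈ 17.1 generations.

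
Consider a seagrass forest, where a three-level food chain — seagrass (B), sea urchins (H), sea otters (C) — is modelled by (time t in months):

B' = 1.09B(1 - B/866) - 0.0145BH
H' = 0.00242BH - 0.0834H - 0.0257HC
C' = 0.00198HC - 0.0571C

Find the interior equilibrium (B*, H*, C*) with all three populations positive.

From dC/dt = 0: 0.00198H* = 0.0571, so H* = 28.8.
From dB/dt = 0: 1.09(1 - B*/866) = 0.0145·28.8, giving B* = 866·(1 - 0.384) = 534.
From dH/dt = 0: 0.00242·534 - 0.0834 = 0.0257C*, so C* = 1.21/0.0257 = 47.

B* ≈ 534, H* ≈ 28.8, C* ≈ 47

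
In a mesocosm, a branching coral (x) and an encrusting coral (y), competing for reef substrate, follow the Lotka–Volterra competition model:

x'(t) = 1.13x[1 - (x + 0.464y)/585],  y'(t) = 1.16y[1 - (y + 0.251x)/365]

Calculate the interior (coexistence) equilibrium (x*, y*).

Setting both brackets to zero gives the nullclines x + 0.464y = 585 and 0.251x + y = 365.
Substituting y = 365 - 0.251x into the first: x(1 - 0.464·0.251) = 585 - 0.464·365.
So x* = 416/0.884 = 470, and then y* = 365 - 0.251·470 = 247.

x* ≈ 470, y* ≈ 247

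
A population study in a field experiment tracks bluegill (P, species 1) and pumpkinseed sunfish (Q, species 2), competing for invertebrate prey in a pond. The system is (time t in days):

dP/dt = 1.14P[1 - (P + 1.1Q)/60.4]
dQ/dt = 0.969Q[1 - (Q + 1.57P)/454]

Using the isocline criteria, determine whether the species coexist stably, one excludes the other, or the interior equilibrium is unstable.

Compare the nullcline intercepts: K1/α12 = 60.4/1.1 = 54.9 < K2 = 454; K2/α21 = 454/1.57 = 289 > K1 = 60.4.
Since the inequalities point opposite ways, species 2 can invade but species 1 cannot.

species 2 excludes species 1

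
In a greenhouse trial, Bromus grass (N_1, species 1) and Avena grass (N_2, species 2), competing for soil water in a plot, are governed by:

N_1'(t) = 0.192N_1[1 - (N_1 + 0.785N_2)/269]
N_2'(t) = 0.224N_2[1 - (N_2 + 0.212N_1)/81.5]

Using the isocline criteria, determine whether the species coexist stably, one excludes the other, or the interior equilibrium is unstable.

stable coexistence

Compare the nullcline intercepts: K1/α12 = 269/0.785 = 343 > K2 = 81.5; K2/α21 = 81.5/0.212 = 384 > K1 = 269.
Since both inequalities hold, each species can invade when rare, so the interior equilibrium is stable.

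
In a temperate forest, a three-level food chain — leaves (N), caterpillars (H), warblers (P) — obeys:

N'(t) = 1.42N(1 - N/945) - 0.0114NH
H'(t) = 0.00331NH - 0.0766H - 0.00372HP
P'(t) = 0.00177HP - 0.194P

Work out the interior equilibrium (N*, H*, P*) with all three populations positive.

N* ≈ 113, H* ≈ 110, P* ≈ 80.4

From dP/dt = 0: 0.00177H* = 0.194, so H* = 110.
From dN/dt = 0: 1.42(1 - N*/945) = 0.0114·110, giving N* = 945·(1 - 0.88) = 113.
From dH/dt = 0: 0.00331·113 - 0.0766 = 0.00372P*, so P* = 0.299/0.00372 = 80.4.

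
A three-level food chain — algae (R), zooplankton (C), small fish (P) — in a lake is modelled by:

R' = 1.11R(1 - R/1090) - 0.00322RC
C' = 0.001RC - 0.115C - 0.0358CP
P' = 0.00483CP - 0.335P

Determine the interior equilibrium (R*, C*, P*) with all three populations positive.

R* ≈ 871, C* ≈ 69.4, P* ≈ 21.1

From dP/dt = 0: 0.00483C* = 0.335, so C* = 69.4.
From dR/dt = 0: 1.11(1 - R*/1090) = 0.00322·69.4, giving R* = 1090·(1 - 0.201) = 871.
From dC/dt = 0: 0.001·871 - 0.115 = 0.0358P*, so P* = 0.756/0.0358 = 21.1.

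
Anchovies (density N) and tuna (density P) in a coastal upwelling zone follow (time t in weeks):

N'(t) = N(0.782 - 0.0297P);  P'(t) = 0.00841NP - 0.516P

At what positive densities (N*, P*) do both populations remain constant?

N* ≈ 61.4, P* ≈ 26.3

Set dP/dt = 0 with P > 0: 0.00841N - 0.516 = 0, so N* = 0.516/0.00841 = 61.4.
Set dN/dt = 0 with N > 0: 0.782 - 0.0297P = 0, so P* = 0.782/0.0297 = 26.3.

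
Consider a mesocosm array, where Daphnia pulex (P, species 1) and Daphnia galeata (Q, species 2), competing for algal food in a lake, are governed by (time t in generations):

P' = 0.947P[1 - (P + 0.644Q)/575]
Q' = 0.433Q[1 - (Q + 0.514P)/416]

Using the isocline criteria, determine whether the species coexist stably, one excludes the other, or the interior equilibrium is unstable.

stable coexistence

Compare the nullcline intercepts: K1/α12 = 575/0.644 = 893 > K2 = 416; K2/α21 = 416/0.514 = 809 > K1 = 575.
Since both inequalities hold, each species can invade when rare, so the interior equilibrium is stable.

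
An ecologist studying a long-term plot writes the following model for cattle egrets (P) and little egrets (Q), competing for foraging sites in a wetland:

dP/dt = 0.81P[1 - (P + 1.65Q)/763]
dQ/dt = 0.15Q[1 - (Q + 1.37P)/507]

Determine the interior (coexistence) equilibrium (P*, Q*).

P* ≈ 58.3, Q* ≈ 427

Setting both brackets to zero gives the nullclines P + 1.65Q = 763 and 1.37P + Q = 507.
Substituting Q = 507 - 1.37P into the first: P(1 - 1.65·1.37) = 763 - 1.65·507.
So P* = -73.5/-1.26 = 58.3, and then Q* = 507 - 1.37·58.3 = 427.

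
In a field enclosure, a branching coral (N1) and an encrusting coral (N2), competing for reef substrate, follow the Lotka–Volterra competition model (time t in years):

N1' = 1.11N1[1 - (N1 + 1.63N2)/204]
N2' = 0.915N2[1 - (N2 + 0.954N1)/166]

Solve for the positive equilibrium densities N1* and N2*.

Setting both brackets to zero gives the nullclines N1 + 1.63N2 = 204 and 0.954N1 + N2 = 166.
Substituting N2 = 166 - 0.954N1 into the first: N1(1 - 1.63·0.954) = 204 - 1.63·166.
So N1* = -66.6/-0.555 = 120, and then N2* = 166 - 0.954·120 = 51.6.

N1* ≈ 120, N2* ≈ 51.6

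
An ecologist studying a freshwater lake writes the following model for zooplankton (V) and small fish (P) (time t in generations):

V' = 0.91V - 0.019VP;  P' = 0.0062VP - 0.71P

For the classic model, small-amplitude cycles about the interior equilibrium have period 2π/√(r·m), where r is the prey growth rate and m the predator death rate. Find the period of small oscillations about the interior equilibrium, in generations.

Here r = 0.91 and m = 0.71, so r·m = 0.646.
ω = √0.646 = 0.804 per generation, hence T = 2π/ω ≈ 7.82 generations.

T ≈ 7.82 generations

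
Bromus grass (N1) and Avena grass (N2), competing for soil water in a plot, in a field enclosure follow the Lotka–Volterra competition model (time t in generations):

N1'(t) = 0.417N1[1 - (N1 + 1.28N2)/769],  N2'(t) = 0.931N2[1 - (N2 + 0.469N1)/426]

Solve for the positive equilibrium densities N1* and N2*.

N1* ≈ 560, N2* ≈ 163

Setting both brackets to zero gives the nullclines N1 + 1.28N2 = 769 and 0.469N1 + N2 = 426.
Substituting N2 = 426 - 0.469N1 into the first: N1(1 - 1.28·0.469) = 769 - 1.28·426.
So N1* = 224/0.4 = 560, and then N2* = 426 - 0.469·560 = 163.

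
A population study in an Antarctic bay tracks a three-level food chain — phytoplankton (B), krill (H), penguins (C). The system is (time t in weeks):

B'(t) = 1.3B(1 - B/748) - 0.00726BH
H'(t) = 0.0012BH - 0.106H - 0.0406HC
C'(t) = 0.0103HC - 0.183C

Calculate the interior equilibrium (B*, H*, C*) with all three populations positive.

B* ≈ 674, H* ≈ 17.8, C* ≈ 17.3

From dC/dt = 0: 0.0103H* = 0.183, so H* = 17.8.
From dB/dt = 0: 1.3(1 - B*/748) = 0.00726·17.8, giving B* = 748·(1 - 0.0992) = 674.
From dH/dt = 0: 0.0012·674 - 0.106 = 0.0406C*, so C* = 0.703/0.0406 = 17.3.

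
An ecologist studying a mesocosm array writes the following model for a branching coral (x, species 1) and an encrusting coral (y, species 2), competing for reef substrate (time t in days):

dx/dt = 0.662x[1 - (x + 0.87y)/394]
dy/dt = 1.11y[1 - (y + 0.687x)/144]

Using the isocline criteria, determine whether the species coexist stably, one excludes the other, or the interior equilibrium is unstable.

Compare the nullcline intercepts: K1/α12 = 394/0.87 = 453 > K2 = 144; K2/α21 = 144/0.687 = 210 < K1 = 394.
Since the inequalities point opposite ways, species 1 can invade but species 2 cannot.

species 1 excludes species 2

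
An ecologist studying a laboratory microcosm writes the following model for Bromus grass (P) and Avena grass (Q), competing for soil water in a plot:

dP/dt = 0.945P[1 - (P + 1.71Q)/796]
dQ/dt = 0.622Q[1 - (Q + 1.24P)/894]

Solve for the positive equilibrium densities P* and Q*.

P* ≈ 654, Q* ≈ 83

Setting both brackets to zero gives the nullclines P + 1.71Q = 796 and 1.24P + Q = 894.
Substituting Q = 894 - 1.24P into the first: P(1 - 1.71·1.24) = 796 - 1.71·894.
So P* = -733/-1.12 = 654, and then Q* = 894 - 1.24·654 = 83.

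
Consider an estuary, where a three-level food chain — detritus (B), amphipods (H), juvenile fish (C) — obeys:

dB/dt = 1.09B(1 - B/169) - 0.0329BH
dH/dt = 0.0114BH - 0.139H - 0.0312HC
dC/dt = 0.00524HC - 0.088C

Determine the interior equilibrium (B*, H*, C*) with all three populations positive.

B* ≈ 83.3, H* ≈ 16.8, C* ≈ 26

From dC/dt = 0: 0.00524H* = 0.088, so H* = 16.8.
From dB/dt = 0: 1.09(1 - B*/169) = 0.0329·16.8, giving B* = 169·(1 - 0.507) = 83.3.
From dH/dt = 0: 0.0114·83.3 - 0.139 = 0.0312C*, so C* = 0.811/0.0312 = 26.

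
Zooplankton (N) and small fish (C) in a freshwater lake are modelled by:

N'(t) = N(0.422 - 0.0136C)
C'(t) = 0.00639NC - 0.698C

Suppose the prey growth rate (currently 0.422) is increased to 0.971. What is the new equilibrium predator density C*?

At the interior fixed point, setting dN/dt = 0 with N > 0 fixes C* = (prey growth rate)/(NC coefficient) — independent of the other coefficients.
With the change, C* = 0.971/0.0136 = 71.4; it rises from 31.

C* ≈ 71.4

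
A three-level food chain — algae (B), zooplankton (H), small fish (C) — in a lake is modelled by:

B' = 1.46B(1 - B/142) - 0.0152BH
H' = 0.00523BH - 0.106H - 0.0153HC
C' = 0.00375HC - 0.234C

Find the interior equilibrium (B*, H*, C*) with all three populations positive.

B* ≈ 49.8, H* ≈ 62.4, C* ≈ 10.1

From dC/dt = 0: 0.00375H* = 0.234, so H* = 62.4.
From dB/dt = 0: 1.46(1 - B*/142) = 0.0152·62.4, giving B* = 142·(1 - 0.65) = 49.8.
From dH/dt = 0: 0.00523·49.8 - 0.106 = 0.0153C*, so C* = 0.154/0.0153 = 10.1.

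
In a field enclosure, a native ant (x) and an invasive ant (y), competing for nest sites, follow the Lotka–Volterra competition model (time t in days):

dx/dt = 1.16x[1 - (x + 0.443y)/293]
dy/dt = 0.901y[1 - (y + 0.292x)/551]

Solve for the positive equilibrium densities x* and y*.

x* ≈ 56.2, y* ≈ 535

Setting both brackets to zero gives the nullclines x + 0.443y = 293 and 0.292x + y = 551.
Substituting y = 551 - 0.292x into the first: x(1 - 0.443·0.292) = 293 - 0.443·551.
So x* = 48.9/0.871 = 56.2, and then y* = 551 - 0.292·56.2 = 535.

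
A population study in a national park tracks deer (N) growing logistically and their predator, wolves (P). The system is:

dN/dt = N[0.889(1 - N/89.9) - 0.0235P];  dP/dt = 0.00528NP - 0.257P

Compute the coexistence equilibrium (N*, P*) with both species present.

N* ≈ 48.7, P* ≈ 17.3

From dP/dt = 0 with P > 0: 0.00528N* = 0.257, so N* = 48.7.
Substitute into dN/dt = 0: 0.889(1 - 48.7/89.9) = 0.0235P*.
The bracket is 0.459, giving P* = 0.408/0.0235 = 17.3.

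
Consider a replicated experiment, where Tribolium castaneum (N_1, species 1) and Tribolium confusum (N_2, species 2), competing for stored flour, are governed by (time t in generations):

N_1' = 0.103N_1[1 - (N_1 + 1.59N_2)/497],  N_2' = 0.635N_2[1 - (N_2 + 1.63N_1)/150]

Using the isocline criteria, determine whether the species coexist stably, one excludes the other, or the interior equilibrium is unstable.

species 1 excludes species 2

Compare the nullcline intercepts: K1/α12 = 497/1.59 = 313 > K2 = 150; K2/α21 = 150/1.63 = 92 < K1 = 497.
Since the inequalities point opposite ways, species 1 can invade but species 2 cannot.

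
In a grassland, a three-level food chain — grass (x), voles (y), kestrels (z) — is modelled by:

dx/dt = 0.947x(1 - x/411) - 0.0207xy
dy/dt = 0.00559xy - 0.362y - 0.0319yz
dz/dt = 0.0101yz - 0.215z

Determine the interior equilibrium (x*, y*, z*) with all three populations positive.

x* ≈ 220, y* ≈ 21.3, z* ≈ 27.2

From dz/dt = 0: 0.0101y* = 0.215, so y* = 21.3.
From dx/dt = 0: 0.947(1 - x*/411) = 0.0207·21.3, giving x* = 411·(1 - 0.465) = 220.
From dy/dt = 0: 0.00559·220 - 0.362 = 0.0319z*, so z* = 0.866/0.0319 = 27.2.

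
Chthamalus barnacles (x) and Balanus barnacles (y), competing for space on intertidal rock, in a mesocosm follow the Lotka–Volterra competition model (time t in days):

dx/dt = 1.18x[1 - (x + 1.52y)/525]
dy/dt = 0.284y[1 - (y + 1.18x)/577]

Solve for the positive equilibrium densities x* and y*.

Setting both brackets to zero gives the nullclines x + 1.52y = 525 and 1.18x + y = 577.
Substituting y = 577 - 1.18x into the first: x(1 - 1.52·1.18) = 525 - 1.52·577.
So x* = -352/-0.794 = 444, and then y* = 577 - 1.18·444 = 53.6.

x* ≈ 444, y* ≈ 53.6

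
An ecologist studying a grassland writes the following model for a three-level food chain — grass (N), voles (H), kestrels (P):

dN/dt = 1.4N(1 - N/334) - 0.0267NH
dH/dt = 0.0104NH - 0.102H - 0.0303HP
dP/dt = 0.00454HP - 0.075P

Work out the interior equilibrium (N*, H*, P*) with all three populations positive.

N* ≈ 229, H* ≈ 16.5, P* ≈ 75.2

From dP/dt = 0: 0.00454H* = 0.075, so H* = 16.5.
From dN/dt = 0: 1.4(1 - N*/334) = 0.0267·16.5, giving N* = 334·(1 - 0.315) = 229.
From dH/dt = 0: 0.0104·229 - 0.102 = 0.0303P*, so P* = 2.28/0.0303 = 75.2.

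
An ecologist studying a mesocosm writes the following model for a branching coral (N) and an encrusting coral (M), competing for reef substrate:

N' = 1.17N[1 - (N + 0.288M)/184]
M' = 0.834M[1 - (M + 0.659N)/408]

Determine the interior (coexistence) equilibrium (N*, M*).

N* ≈ 82.1, M* ≈ 354

Setting both brackets to zero gives the nullclines N + 0.288M = 184 and 0.659N + M = 408.
Substituting M = 408 - 0.659N into the first: N(1 - 0.288·0.659) = 184 - 0.288·408.
So N* = 66.5/0.81 = 82.1, and then M* = 408 - 0.659·82.1 = 354.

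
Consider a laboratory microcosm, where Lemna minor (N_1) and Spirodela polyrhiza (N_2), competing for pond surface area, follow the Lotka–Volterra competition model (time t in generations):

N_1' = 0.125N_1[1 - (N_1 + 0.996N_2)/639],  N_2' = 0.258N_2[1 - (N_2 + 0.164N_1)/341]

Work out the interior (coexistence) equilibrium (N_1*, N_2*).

N_1* ≈ 358, N_2* ≈ 282

Setting both brackets to zero gives the nullclines N_1 + 0.996N_2 = 639 and 0.164N_1 + N_2 = 341.
Substituting N_2 = 341 - 0.164N_1 into the first: N_1(1 - 0.996·0.164) = 639 - 0.996·341.
So N_1* = 299/0.837 = 358, and then N_2* = 341 - 0.164·358 = 282.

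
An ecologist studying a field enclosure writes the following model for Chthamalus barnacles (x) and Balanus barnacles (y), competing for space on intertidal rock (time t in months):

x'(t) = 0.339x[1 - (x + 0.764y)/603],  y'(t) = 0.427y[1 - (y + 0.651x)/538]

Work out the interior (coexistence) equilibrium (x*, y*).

x* ≈ 382, y* ≈ 289

Setting both brackets to zero gives the nullclines x + 0.764y = 603 and 0.651x + y = 538.
Substituting y = 538 - 0.651x into the first: x(1 - 0.764·0.651) = 603 - 0.764·538.
So x* = 192/0.503 = 382, and then y* = 538 - 0.651·382 = 289.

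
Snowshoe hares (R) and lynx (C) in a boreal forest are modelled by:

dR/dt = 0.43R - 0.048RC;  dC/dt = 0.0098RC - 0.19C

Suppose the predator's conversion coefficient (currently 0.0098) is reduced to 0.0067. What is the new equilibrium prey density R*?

At the interior fixed point, setting dC/dt = 0 with C > 0 fixes R* = (predator death rate)/(RC coefficient) — independent of the other coefficients.
With the change, R* = 0.19/0.0067 = 28.4; it rises from 19.4.

R* ≈ 28.4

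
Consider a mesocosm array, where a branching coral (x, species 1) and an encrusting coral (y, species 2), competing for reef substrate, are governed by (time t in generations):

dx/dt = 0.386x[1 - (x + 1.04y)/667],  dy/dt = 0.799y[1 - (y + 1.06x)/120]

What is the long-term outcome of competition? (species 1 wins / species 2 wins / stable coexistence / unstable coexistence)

Compare the nullcline intercepts: K1/α12 = 667/1.04 = 641 > K2 = 120; K2/α21 = 120/1.06 = 113 < K1 = 667.
Since the inequalities point opposite ways, species 1 can invade but species 2 cannot.

species 1 excludes species 2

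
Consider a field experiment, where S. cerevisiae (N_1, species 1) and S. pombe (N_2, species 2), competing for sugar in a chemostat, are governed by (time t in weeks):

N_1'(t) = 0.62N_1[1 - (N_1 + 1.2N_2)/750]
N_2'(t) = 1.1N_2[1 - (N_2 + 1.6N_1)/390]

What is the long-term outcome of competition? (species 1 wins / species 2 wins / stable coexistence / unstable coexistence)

species 1 excludes species 2

Compare the nullcline intercepts: K1/α12 = 750/1.2 = 625 > K2 = 390; K2/α21 = 390/1.6 = 244 < K1 = 750.
Since the inequalities point opposite ways, species 1 can invade but species 2 cannot.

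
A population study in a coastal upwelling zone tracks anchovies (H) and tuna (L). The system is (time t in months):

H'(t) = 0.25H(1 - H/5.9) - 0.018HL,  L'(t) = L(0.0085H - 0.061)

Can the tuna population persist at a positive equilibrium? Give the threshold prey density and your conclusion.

The predator equation gives dL/dt > 0 only when H > 0.061/0.0085 = 7.18.
Without the predator, H → K = 5.9. Since 5.9 < 7.18, the predator cannot invade.

Threshold H = 7.18; K < 7.18, so no, the predator goes extinct.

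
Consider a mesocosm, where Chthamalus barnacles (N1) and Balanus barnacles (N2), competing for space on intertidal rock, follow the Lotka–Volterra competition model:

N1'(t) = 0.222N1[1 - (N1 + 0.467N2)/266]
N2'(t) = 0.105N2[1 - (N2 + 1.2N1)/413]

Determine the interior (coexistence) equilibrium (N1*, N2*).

Setting both brackets to zero gives the nullclines N1 + 0.467N2 = 266 and 1.2N1 + N2 = 413.
Substituting N2 = 413 - 1.2N1 into the first: N1(1 - 0.467·1.2) = 266 - 0.467·413.
So N1* = 73.1/0.44 = 166, and then N2* = 413 - 1.2·166 = 213.

N1* ≈ 166, N2* ≈ 213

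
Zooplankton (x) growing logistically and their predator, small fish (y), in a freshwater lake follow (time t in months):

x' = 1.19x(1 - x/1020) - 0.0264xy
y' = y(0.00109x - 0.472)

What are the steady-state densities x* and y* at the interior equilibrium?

From dy/dt = 0 with y > 0: 0.00109x* = 0.472, so x* = 433.
Substitute into dx/dt = 0: 1.19(1 - 433/1020) = 0.0264y*.
The bracket is 0.575, giving y* = 0.685/0.0264 = 25.9.

x* ≈ 433, y* ≈ 25.9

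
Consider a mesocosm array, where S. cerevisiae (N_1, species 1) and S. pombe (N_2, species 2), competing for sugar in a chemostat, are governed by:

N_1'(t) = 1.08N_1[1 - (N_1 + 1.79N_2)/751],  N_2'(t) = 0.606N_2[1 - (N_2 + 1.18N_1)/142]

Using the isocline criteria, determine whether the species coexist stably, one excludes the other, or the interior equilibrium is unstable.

species 1 excludes species 2

Compare the nullcline intercepts: K1/α12 = 751/1.79 = 420 > K2 = 142; K2/α21 = 142/1.18 = 120 < K1 = 751.
Since the inequalities point opposite ways, species 1 can invade but species 2 cannot.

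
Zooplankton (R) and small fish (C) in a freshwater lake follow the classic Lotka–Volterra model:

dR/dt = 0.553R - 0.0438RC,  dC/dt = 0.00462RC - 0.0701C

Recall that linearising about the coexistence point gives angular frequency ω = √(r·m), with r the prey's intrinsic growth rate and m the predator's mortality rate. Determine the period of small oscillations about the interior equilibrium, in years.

T ≈ 31.9 years

Here r = 0.553 and m = 0.0701, so r·m = 0.0388.
ω = √0.0388 = 0.197 per year, hence T = 2π/ω ≈ 31.9 years.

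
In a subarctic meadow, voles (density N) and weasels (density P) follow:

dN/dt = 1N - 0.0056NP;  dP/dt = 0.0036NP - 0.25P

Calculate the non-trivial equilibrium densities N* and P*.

Set dP/dt = 0 with P > 0: 0.0036N - 0.25 = 0, so N* = 0.25/0.0036 = 69.4.
Set dN/dt = 0 with N > 0: 1 - 0.0056P = 0, so P* = 1/0.0056 = 179.

N* ≈ 69.4, P* ≈ 179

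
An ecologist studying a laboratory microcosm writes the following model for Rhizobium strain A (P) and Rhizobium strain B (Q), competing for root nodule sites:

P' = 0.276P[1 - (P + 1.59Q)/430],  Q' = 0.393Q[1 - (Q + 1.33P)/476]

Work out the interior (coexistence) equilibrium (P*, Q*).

Setting both brackets to zero gives the nullclines P + 1.59Q = 430 and 1.33P + Q = 476.
Substituting Q = 476 - 1.33P into the first: P(1 - 1.59·1.33) = 430 - 1.59·476.
So P* = -327/-1.11 = 293, and then Q* = 476 - 1.33·293 = 86.

P* ≈ 293, Q* ≈ 86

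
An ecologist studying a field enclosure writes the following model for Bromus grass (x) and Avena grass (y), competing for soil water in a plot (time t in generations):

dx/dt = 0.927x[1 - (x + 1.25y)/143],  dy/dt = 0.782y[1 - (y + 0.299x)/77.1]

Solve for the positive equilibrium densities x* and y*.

Setting both brackets to zero gives the nullclines x + 1.25y = 143 and 0.299x + y = 77.1.
Substituting y = 77.1 - 0.299x into the first: x(1 - 1.25·0.299) = 143 - 1.25·77.1.
So x* = 46.6/0.626 = 74.5, and then y* = 77.1 - 0.299·74.5 = 54.8.

x* ≈ 74.5, y* ≈ 54.8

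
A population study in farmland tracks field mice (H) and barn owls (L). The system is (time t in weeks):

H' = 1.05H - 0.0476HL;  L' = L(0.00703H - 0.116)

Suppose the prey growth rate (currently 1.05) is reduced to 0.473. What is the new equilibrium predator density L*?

L* ≈ 9.94

At the interior fixed point, setting dH/dt = 0 with H > 0 fixes L* = (prey growth rate)/(HL coefficient) — independent of the other coefficients.
With the change, L* = 0.473/0.0476 = 9.94; it falls from 22.1.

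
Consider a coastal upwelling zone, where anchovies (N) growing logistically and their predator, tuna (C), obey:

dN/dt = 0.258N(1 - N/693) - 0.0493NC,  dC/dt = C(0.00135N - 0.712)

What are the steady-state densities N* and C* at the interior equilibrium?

N* ≈ 527, C* ≈ 1.25

From dC/dt = 0 with C > 0: 0.00135N* = 0.712, so N* = 527.
Substitute into dN/dt = 0: 0.258(1 - 527/693) = 0.0493C*.
The bracket is 0.239, giving C* = 0.0616/0.0493 = 1.25.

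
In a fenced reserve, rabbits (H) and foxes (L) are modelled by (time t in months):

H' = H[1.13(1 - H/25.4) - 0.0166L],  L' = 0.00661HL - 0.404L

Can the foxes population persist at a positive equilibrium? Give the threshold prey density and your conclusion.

Threshold H = 61.1; K < 61.1, so no, the predator goes extinct.

The predator equation gives dL/dt > 0 only when H > 0.404/0.00661 = 61.1.
Without the predator, H → K = 25.4. Since 25.4 < 61.1, the predator cannot invade.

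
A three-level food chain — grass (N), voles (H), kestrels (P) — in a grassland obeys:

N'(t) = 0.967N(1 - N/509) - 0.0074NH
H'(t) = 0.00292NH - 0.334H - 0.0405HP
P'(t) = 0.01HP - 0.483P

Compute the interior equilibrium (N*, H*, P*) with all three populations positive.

N* ≈ 321, H* ≈ 48.3, P* ≈ 14.9

From dP/dt = 0: 0.01H* = 0.483, so H* = 48.3.
From dN/dt = 0: 0.967(1 - N*/509) = 0.0074·48.3, giving N* = 509·(1 - 0.37) = 321.
From dH/dt = 0: 0.00292·321 - 0.334 = 0.0405P*, so P* = 0.603/0.0405 = 14.9.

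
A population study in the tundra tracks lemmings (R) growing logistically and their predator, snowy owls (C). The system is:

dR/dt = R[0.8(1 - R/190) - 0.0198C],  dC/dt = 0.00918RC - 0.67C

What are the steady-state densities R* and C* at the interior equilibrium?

R* ≈ 73, C* ≈ 24.9

From dC/dt = 0 with C > 0: 0.00918R* = 0.67, so R* = 73.
Substitute into dR/dt = 0: 0.8(1 - 73/190) = 0.0198C*.
The bracket is 0.616, giving C* = 0.493/0.0198 = 24.9.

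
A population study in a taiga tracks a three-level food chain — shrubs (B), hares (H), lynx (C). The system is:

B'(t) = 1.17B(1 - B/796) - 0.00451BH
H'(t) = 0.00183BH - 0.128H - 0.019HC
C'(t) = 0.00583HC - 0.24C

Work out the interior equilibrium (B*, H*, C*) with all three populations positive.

From dC/dt = 0: 0.00583H* = 0.24, so H* = 41.2.
From dB/dt = 0: 1.17(1 - B*/796) = 0.00451·41.2, giving B* = 796·(1 - 0.159) = 670.
From dH/dt = 0: 0.00183·670 - 0.128 = 0.019C*, so C* = 1.1/0.019 = 57.8.

B* ≈ 670, H* ≈ 41.2, C* ≈ 57.8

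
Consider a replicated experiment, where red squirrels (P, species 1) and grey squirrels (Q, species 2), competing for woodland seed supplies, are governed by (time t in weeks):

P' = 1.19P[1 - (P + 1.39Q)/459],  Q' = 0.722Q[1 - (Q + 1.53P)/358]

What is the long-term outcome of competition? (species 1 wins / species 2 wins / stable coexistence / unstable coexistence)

Compare the nullcline intercepts: K1/α12 = 459/1.39 = 330 < K2 = 358; K2/α21 = 358/1.53 = 234 < K1 = 459.
Since both are reversed, neither can invade when rare; the interior point is a saddle.

unstable coexistence (outcome depends on initial conditions)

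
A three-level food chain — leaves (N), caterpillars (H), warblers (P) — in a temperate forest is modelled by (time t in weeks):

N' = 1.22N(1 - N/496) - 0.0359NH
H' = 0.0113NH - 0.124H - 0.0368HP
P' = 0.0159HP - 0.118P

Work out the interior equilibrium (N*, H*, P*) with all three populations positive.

N* ≈ 388, H* ≈ 7.42, P* ≈ 116

From dP/dt = 0: 0.0159H* = 0.118, so H* = 7.42.
From dN/dt = 0: 1.22(1 - N*/496) = 0.0359·7.42, giving N* = 496·(1 - 0.218) = 388.
From dH/dt = 0: 0.0113·388 - 0.124 = 0.0368P*, so P* = 4.26/0.0368 = 116.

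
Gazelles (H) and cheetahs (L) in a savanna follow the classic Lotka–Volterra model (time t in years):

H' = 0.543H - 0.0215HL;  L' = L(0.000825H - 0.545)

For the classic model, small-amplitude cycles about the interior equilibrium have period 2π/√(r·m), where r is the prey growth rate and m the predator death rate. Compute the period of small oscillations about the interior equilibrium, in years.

T ≈ 11.5 years

Here r = 0.543 and m = 0.545, so r·m = 0.296.
ω = √0.296 = 0.544 per year, hence T = 2π/ω ≈ 11.5 years.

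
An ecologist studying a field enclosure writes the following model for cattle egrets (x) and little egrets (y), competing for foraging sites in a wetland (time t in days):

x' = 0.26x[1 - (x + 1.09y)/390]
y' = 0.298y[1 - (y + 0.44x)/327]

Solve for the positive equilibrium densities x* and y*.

Setting both brackets to zero gives the nullclines x + 1.09y = 390 and 0.44x + y = 327.
Substituting y = 327 - 0.44x into the first: x(1 - 1.09·0.44) = 390 - 1.09·327.
So x* = 33.6/0.52 = 64.5, and then y* = 327 - 0.44·64.5 = 299.

x* ≈ 64.5, y* ≈ 299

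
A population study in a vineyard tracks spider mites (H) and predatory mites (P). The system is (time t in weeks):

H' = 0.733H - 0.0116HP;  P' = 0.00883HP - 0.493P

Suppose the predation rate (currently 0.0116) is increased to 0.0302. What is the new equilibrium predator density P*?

P* ≈ 24.3

At the interior fixed point, setting dH/dt = 0 with H > 0 fixes P* = (prey growth rate)/(HP coefficient) — independent of the other coefficients.
With the change, P* = 0.733/0.0302 = 24.3; it falls from 63.2.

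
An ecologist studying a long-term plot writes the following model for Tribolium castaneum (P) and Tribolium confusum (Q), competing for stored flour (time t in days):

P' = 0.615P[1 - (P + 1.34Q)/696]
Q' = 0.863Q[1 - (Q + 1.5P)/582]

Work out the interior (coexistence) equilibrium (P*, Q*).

Setting both brackets to zero gives the nullclines P + 1.34Q = 696 and 1.5P + Q = 582.
Substituting Q = 582 - 1.5P into the first: P(1 - 1.34·1.5) = 696 - 1.34·582.
So P* = -83.9/-1.01 = 83, and then Q* = 582 - 1.5·83 = 457.

P* ≈ 83, Q* ≈ 457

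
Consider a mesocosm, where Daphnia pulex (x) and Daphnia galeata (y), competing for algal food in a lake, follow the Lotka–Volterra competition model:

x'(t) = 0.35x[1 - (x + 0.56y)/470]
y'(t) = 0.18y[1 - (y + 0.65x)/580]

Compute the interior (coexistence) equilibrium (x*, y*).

x* ≈ 228, y* ≈ 432

Setting both brackets to zero gives the nullclines x + 0.56y = 470 and 0.65x + y = 580.
Substituting y = 580 - 0.65x into the first: x(1 - 0.56·0.65) = 470 - 0.56·580.
So x* = 145/0.636 = 228, and then y* = 580 - 0.65·228 = 432.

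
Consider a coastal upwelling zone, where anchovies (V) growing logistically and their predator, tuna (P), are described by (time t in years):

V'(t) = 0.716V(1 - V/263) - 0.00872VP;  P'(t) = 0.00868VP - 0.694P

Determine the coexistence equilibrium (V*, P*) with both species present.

V* ≈ 80, P* ≈ 57.1

From dP/dt = 0 with P > 0: 0.00868V* = 0.694, so V* = 80.
Substitute into dV/dt = 0: 0.716(1 - 80/263) = 0.00872P*.
The bracket is 0.696, giving P* = 0.498/0.00872 = 57.1.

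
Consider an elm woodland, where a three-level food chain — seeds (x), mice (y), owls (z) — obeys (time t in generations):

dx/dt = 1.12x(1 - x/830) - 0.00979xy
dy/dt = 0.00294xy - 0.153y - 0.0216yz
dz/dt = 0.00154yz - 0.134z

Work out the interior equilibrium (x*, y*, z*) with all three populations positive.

From dz/dt = 0: 0.00154y* = 0.134, so y* = 87.
From dx/dt = 0: 1.12(1 - x*/830) = 0.00979·87, giving x* = 830·(1 - 0.761) = 199.
From dy/dt = 0: 0.00294·199 - 0.153 = 0.0216z*, so z* = 0.431/0.0216 = 20.

x* ≈ 199, y* ≈ 87, z* ≈ 20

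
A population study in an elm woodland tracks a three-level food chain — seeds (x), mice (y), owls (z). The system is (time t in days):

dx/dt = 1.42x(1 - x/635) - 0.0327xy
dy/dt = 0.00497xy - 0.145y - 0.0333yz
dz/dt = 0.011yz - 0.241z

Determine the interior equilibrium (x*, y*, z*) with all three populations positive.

x* ≈ 315, y* ≈ 21.9, z* ≈ 42.6

From dz/dt = 0: 0.011y* = 0.241, so y* = 21.9.
From dx/dt = 0: 1.42(1 - x*/635) = 0.0327·21.9, giving x* = 635·(1 - 0.505) = 315.
From dy/dt = 0: 0.00497·315 - 0.145 = 0.0333z*, so z* = 1.42/0.0333 = 42.6.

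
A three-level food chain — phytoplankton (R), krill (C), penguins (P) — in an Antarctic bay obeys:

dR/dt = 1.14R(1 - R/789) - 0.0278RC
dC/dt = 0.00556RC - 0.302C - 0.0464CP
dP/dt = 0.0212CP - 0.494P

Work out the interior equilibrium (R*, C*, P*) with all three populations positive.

From dP/dt = 0: 0.0212C* = 0.494, so C* = 23.3.
From dR/dt = 0: 1.14(1 - R*/789) = 0.0278·23.3, giving R* = 789·(1 - 0.568) = 341.
From dC/dt = 0: 0.00556·341 - 0.302 = 0.0464P*, so P* = 1.59/0.0464 = 34.3.

R* ≈ 341, C* ≈ 23.3, P* ≈ 34.3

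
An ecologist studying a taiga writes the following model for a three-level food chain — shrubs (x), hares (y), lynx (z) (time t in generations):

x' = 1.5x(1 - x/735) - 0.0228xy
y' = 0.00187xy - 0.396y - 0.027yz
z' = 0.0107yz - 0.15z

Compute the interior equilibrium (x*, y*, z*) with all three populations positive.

From dz/dt = 0: 0.0107y* = 0.15, so y* = 14.
From dx/dt = 0: 1.5(1 - x*/735) = 0.0228·14, giving x* = 735·(1 - 0.213) = 578.
From dy/dt = 0: 0.00187·578 - 0.396 = 0.027z*, so z* = 0.686/0.027 = 25.4.

x* ≈ 578, y* ≈ 14, z* ≈ 25.4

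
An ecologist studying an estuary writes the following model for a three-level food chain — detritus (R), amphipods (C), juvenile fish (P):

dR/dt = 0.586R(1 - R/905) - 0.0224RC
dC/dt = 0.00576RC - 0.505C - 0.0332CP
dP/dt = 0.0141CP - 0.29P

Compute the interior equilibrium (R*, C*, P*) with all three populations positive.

From dP/dt = 0: 0.0141C* = 0.29, so C* = 20.6.
From dR/dt = 0: 0.586(1 - R*/905) = 0.0224·20.6, giving R* = 905·(1 - 0.786) = 193.
From dC/dt = 0: 0.00576·193 - 0.505 = 0.0332P*, so P* = 0.61/0.0332 = 18.4.

R* ≈ 193, C* ≈ 20.6, P* ≈ 18.4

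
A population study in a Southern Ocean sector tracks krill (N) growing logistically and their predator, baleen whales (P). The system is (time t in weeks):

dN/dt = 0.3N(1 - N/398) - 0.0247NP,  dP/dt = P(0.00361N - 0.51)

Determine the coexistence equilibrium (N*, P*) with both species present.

N* ≈ 141, P* ≈ 7.83

From dP/dt = 0 with P > 0: 0.00361N* = 0.51, so N* = 141.
Substitute into dN/dt = 0: 0.3(1 - 141/398) = 0.0247P*.
The bracket is 0.645, giving P* = 0.194/0.0247 = 7.83.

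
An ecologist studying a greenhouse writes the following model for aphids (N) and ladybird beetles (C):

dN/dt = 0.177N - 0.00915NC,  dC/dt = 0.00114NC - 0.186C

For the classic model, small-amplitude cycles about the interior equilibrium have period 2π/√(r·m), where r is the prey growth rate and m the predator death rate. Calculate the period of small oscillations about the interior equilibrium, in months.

T ≈ 34.6 months

Here r = 0.177 and m = 0.186, so r·m = 0.0329.
ω = √0.0329 = 0.181 per month, hence T = 2π/ω ≈ 34.6 months.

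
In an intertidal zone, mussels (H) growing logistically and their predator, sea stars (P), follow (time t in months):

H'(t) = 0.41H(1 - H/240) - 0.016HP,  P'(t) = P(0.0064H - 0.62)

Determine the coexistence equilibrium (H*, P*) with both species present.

H* ≈ 96.9, P* ≈ 15.3

From dP/dt = 0 with P > 0: 0.0064H* = 0.62, so H* = 96.9.
Substitute into dH/dt = 0: 0.41(1 - 96.9/240) = 0.016P*.
The bracket is 0.596, giving P* = 0.245/0.016 = 15.3.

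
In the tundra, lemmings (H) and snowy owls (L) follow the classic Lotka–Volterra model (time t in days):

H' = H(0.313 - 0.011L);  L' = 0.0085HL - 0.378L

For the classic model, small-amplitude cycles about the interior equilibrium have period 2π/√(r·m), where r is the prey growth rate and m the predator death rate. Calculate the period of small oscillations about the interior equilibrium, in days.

Here r = 0.313 and m = 0.378, so r·m = 0.118.
ω = √0.118 = 0.344 per day, hence T = 2π/ω ≈ 18.3 days.

T ≈ 18.3 days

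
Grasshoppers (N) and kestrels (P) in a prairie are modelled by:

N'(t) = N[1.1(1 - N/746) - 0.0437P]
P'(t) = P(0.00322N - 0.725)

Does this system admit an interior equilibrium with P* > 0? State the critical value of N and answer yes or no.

The predator equation gives dP/dt > 0 only when N > 0.725/0.00322 = 225.
Without the predator, N → K = 746. Since 746 > 225, the predator can invade and persist.

Threshold N = 225; K > 225, so yes, the predator persists.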